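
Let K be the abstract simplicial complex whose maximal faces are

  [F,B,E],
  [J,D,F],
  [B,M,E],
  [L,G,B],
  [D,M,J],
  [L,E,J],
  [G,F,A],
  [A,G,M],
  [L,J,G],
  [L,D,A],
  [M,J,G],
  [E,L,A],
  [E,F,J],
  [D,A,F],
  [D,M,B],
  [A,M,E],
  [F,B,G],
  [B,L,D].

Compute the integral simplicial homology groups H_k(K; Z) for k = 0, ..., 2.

Fix the vertex order A < B < D < E < F < G < J < L < M and write every simplex with vertices in increasing order. Then dim K = 2 and the simplices of K are:

  0-simplices (9): A, B, D, E, F, G, J, L, M
  1-simplices (27): AD, AE, AF, AG, AL, AM, BD, BE, BF, BG, BL, BM, DF, DJ, DL, DM, EF, EJ, EL, EM, FG, FJ, GJ, GL, GM, JL, JM
  2-simplices (18): ADF, ADL, AEL, AEM, AFG, AGM, BDL, BDM, BEF, BEM, BFG, BGL, DFJ, DJM, EFJ, EJL, GJL, GJM

giving chain groups C_0 ≅ Z^9, C_1 ≅ Z^27, C_2 ≅ Z^18.

∂_1: C_1 → C_0 maps an edge to its endpoints' difference, ∂[p,q] = q − p. For instance
  ∂FJ = J − F.
The 9×27 boundary matrix has rank 8 and Smith normal form diag(1,1,1,1,1,1,1,1).

The boundary map ∂_2: C_2 → C_1 maps a triangle to the signed sum of its edges. For instance
  ∂AFG = FG − AG + AF,
  ∂DJM = JM − DM + DJ.
As a 27×18 matrix over Z this has rank 17, with invariant factors (1,1,1,1,1,1,1,1,1,1,1,1,1,1,1,1,1).

From H_k ≅ ker(∂_k) / im(∂_{k+1}) we obtain:

  H_0: rank C_0 − rank ∂_1 = 9 − 8 = 1, and the invariant factors of ∂_1 are all 1, so H_0 ≅ Z.
  H_1: rank ker ∂_1 − rank ∂_2 = (27 − 8) − 17 = 2, and the invariant factors of ∂_2 are all 1, so H_1 ≅ Z^2.
  H_2: rank ker ∂_2 − rank ∂_3 = (18 − 17) − 0 = 1, and there is no ∂_3, so H_2 ≅ Z.

As a check, the Euler characteristic is 9 − 27 + 18 = 0, which agrees with 1 − 2 + 1 = 0.

H_0 ≅ Z,  H_1 ≅ Z^2,  H_2 ≅ Z.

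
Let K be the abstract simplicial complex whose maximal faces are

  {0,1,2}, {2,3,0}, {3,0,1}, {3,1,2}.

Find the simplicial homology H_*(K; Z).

H_0 ≅ Z,  H_1 = 0,  H_2 ≅ Z.

Fix the vertex order 0 < 1 < 2 < 3 and write every simplex with vertices in increasing order. Then dim K = 2 and the simplices of K are:

  0-simplices (4): [0], [1], [2], [3]
  1-simplices (6): [0,1], [0,2], [0,3], [1,2], [1,3], [2,3]
  2-simplices (4): [0,1,2], [0,1,3], [0,2,3], [1,2,3]

giving chain groups C_0 ≅ Z^4, C_1 ≅ Z^6, C_2 ≅ Z^4.

Boundary ∂_1: C_1 → C_0 maps an edge to its endpoints' difference, ∂[p,q] = q − p. For instance
  ∂[2,3] = [3] − [2].
As a 4×6 matrix over Z this has rank 3, with invariant factors (1,1,1).

∂_2: C_2 → C_1 maps a triangle to the signed sum of its edges. For instance
  ∂[0,1,3] = [1,3] − [0,3] + [0,1],
  ∂[0,1,2] = [1,2] − [0,2] + [0,1].
As a 6×4 matrix over Z this has rank 3, with invariant factors (1,1,1).

Computing H_k = (kernel of ∂_k) / (image of ∂_{k+1}):

  H_0: rank C_0 − rank ∂_1 = 4 − 3 = 1, and the invariant factors of ∂_1 are all 1, so H_0 = Z.
  H_1: rank ker ∂_1 − rank ∂_2 = (6 − 3) − 3 = 0, and the invariant factors of ∂_2 are all 1, so H_1 = 0.
  H_2: rank ker ∂_2 − rank ∂_3 = (4 − 3) − 0 = 1, and there is no ∂_3, so H_2 = Z.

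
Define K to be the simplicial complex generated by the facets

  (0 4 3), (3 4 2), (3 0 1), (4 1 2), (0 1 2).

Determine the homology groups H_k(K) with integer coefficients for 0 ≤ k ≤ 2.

H_0 ≅ Z,  H_1 ≅ Z,  H_2 = 0.

Take the total order 0 < 1 < 2 < 3 < 4 on the vertex set. Then K (dimension 2) consists of the simplices:

  0-simplices (5): [0], [1], [2], [3], [4]
  1-simplices (10): [0,1], [0,2], [0,3], [0,4], [1,2], [1,3], [1,4], [2,3], [2,4], [3,4]
  2-simplices (5): [0,1,2], [0,1,3], [0,3,4], [1,2,4], [2,3,4]

Hence C_0 ≅ Z^5, C_1 ≅ Z^10, C_2 ≅ Z^5.

The boundary map ∂_1: C_1 → C_0 maps an edge to its endpoints' difference, ∂[p,q] = q − p.
The 5×10 boundary matrix has rank 4 and Smith normal form diag(1,1,1,1).

Boundary ∂_2: C_2 → C_1 sends each 2-simplex [p,q,r] to [q,r] − [p,r] + [p,q]. For instance
  ∂[0,1,3] = [1,3] − [0,3] + [0,1],
  ∂[0,3,4] = [3,4] − [0,4] + [0,3].
The resulting 10×5 matrix has rank 5, and its Smith normal form has invariant factors (1,1,1,1,1).

Now H_k = ker ∂_k / im ∂_{k+1}, so:

  H_0: rank C_0 − rank ∂_1 = 5 − 4 = 1, and the invariant factors of ∂_1 are all 1, so H_0 = Z.
  H_1: rank ker ∂_1 − rank ∂_2 = (10 − 4) − 5 = 1, and the invariant factors of ∂_2 are all 1, so H_1 = Z.
  H_2: rank ker ∂_2 − rank ∂_3 = (5 − 5) − 0 = 0, and there is no ∂_3, so H_2 = 0.

As a check, the Euler characteristic is 5 − 10 + 5 = 0, which agrees with 1 − 1 + 0 = 0.
(K is a triangulation of the Möbius band.)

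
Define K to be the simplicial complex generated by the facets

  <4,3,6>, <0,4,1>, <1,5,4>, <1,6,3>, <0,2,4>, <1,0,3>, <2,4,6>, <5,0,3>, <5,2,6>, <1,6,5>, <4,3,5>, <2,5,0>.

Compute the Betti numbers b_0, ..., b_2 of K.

Order the vertices as 0 < 1 < 2 < 3 < 4 < 5 < 6. Listing each simplex with vertices in this order, K has dimension 2 with simplices:

  0-simplices (7): [0], [1], [2], [3], [4], [5], [6]
  1-simplices (18): [0,1], [0,2], [0,3], [0,4], [0,5], [1,3], [1,4], [1,5], [1,6], [2,4], [2,5], [2,6], [3,4], [3,5], [3,6], [4,5], [4,6], [5,6]
  2-simplices (12): [0,1,3], [0,1,4], [0,2,4], [0,2,5], [0,3,5], [1,3,6], [1,4,5], [1,5,6], [2,4,6], [2,5,6], [3,4,5], [3,4,6]

Hence C_0 ≅ Z^7, C_1 ≅ Z^18, C_2 ≅ Z^12.

Boundary ∂_1: C_1 → C_0 maps an edge to its endpoints' difference, ∂[p,q] = q − p.
The resulting 7×18 matrix has rank 6, and its Smith normal form has invariant factors (1,1,1,1,1,1).

Boundary ∂_2: C_2 → C_1 sends each 2-simplex [p,q,r] to [q,r] − [p,r] + [p,q]. For instance
  ∂[3,4,5] = [4,5] − [3,5] + [3,4],
  ∂[1,3,6] = [3,6] − [1,6] + [1,3].
This gives a 18×12 integer matrix of rank 12; reducing to Smith normal form yields diagonal entries (1,1,1,1,1,1,1,1,1,1,1,2).

Computing H_k = (kernel of ∂_k) / (image of ∂_{k+1}):

  H_0: rank C_0 − rank ∂_1 = 7 − 6 = 1, and the invariant factors of ∂_1 are all 1, so H_0 ≅ Z.
  H_1: rank ker ∂_1 − rank ∂_2 = (18 − 6) − 12 = 0, and ∂_2 has invariant factor 2 > 1, so H_1 ≅ Z/2.
  H_2: rank ker ∂_2 − rank ∂_3 = (12 − 12) − 0 = 0, and there is no ∂_3, so H_2 ≅ 0.

Hence the Betti numbers are b_0 = 1, b_1 = 0, b_2 = 0.

b_0 = 1, b_1 = 0, b_2 = 0.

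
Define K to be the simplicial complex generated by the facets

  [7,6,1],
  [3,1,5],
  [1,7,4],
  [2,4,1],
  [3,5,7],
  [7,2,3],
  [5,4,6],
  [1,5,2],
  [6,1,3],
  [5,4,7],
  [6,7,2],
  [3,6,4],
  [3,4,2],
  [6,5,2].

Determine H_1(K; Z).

H_1 = Z^2.

Fix the vertex order 1 < 2 < 3 < 4 < 5 < 6 < 7 and write every simplex with vertices in increasing order. Then dim K = 2 and the simplices of K are:

  0-simplices (7): [1], [2], [3], [4], [5], [6], [7]
  1-simplices (21): [1,2], [1,3], [1,4], [1,5], [1,6], [1,7], [2,3], [2,4], [2,5], [2,6], [2,7], [3,4], [3,5], [3,6], [3,7], [4,5], [4,6], [4,7], [5,6], [5,7], [6,7]
  2-simplices (14): [1,2,4], [1,2,5], [1,3,5], [1,3,6], [1,4,7], [1,6,7], [2,3,4], [2,3,7], [2,5,6], [2,6,7], [3,4,6], [3,5,7], [4,5,6], [4,5,7]

so the chain groups are C_0 ≅ Z^7, C_1 ≅ Z^21, C_2 ≅ Z^14.

∂_1: C_1 → C_0 maps an edge to its endpoints' difference, ∂[p,q] = q − p. For instance
  ∂[1,6] = [6] − [1].
The 7×21 boundary matrix has rank 6 and Smith normal form diag(1,1,1,1,1,1).

∂_2: C_2 → C_1 sends each 2-simplex [p,q,r] to [q,r] − [p,r] + [p,q]. For instance
  ∂[2,3,4] = [3,4] − [2,4] + [2,3],
  ∂[4,5,6] = [5,6] − [4,6] + [4,5].
The resulting 21×14 matrix has rank 13, and its Smith normal form has invariant factors (1,1,1,1,1,1,1,1,1,1,1,1,1).

Reading off H_k = ker ∂_k / im ∂_{k+1}:

  H_1: rank ker ∂_1 − rank ∂_2 = (21 − 6) − 13 = 2, and the invariant factors of ∂_2 are all 1, so H_1 ≅ Z^2.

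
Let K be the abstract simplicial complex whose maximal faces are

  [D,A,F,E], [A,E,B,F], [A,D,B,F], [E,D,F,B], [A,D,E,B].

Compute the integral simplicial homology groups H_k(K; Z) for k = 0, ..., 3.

H_0 = Z,  H_1 = 0,  H_2 = 0,  H_3 = Z.

We work with the vertex ordering A < B < D < E < F. The simplices of K, each written with vertices in increasing order, are:

  0-simplices (5): A, B, D, E, F
  1-simplices (10): AB, AD, AE, AF, BD, BE, BF, DE, DF, EF
  2-simplices (10): ABD, ABE, ABF, ADE, ADF, AEF, BDE, BDF, BEF, DEF
  3-simplices (5): ABDE, ABDF, ABEF, ADEF, BDEF

Hence C_0 ≅ Z^5, C_1 ≅ Z^10, C_2 ≅ Z^10, C_3 ≅ Z^5.

∂_1: C_1 → C_0 sends each edge [p,q] (with p < q) to q − p.
This gives a 5×10 integer matrix of rank 4; reducing to Smith normal form yields diagonal entries (1,1,1,1).

Boundary ∂_2: C_2 → C_1 acts by ∂[p,q,r] = [q,r] − [p,r] + [p,q]. For instance
  ∂ABF = BF − AF + AB,
  ∂BEF = EF − BF + BE.
The 10×10 boundary matrix has rank 6 and Smith normal form diag(1,1,1,1,1,1).

Boundary ∂_3: C_3 → C_2 sends each 3-simplex σ to the alternating sum Σ_i (−1)^i (σ with its i-th vertex removed). For instance
  ∂ABDF = BDF − ADF + ABF − ABD,
  ∂ABEF = BEF − AEF + ABF − ABE.
This gives a 10×5 integer matrix of rank 4; reducing to Smith normal form yields diagonal entries (1,1,1,1).

Now H_k = ker ∂_k / im ∂_{k+1}, so:

  H_0: rank C_0 − rank ∂_1 = 5 − 4 = 1, and the invariant factors of ∂_1 are all 1, so H_0 ≅ Z.
  H_1: rank ker ∂_1 − rank ∂_2 = (10 − 4) − 6 = 0, and the invariant factors of ∂_2 are all 1, so H_1 ≅ 0.
  H_2: rank ker ∂_2 − rank ∂_3 = (10 − 6) − 4 = 0, and the invariant factors of ∂_3 are all 1, so H_2 ≅ 0.
  H_3: rank ker ∂_3 − rank ∂_4 = (5 − 4) − 0 = 1, and there is no ∂_4, so H_3 ≅ Z.

(K is a triangulation of the 3-sphere S^3.)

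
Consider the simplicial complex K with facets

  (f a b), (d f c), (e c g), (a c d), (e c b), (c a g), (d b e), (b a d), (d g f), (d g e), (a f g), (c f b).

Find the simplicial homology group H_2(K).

H_2 ≅ 0.

We work with the vertex ordering a < b < c < d < e < f < g. The simplices of K, each written with vertices in increasing order, are:

  0-simplices (7): a, b, c, d, e, f, g
  1-simplices (18): ab, ac, ad, af, ag, bc, bd, be, bf, cd, ce, cf, cg, de, df, dg, eg, fg
  2-simplices (12): abd, abf, acd, acg, afg, bce, bcf, bde, cdf, ceg, deg, dfg

Hence C_0 ≅ Z^7, C_1 ≅ Z^18, C_2 ≅ Z^12.

Boundary ∂_1: C_1 → C_0 maps an edge to its endpoints' difference, ∂[p,q] = q − p. For instance
  ∂ag = g − a.
The 7×18 boundary matrix has rank 6 and Smith normal form diag(1,1,1,1,1,1).

∂_2: C_2 → C_1 acts by ∂[p,q,r] = [q,r] − [p,r] + [p,q]. For instance
  ∂dfg = fg − dg + df,
  ∂cdf = df − cf + cd.
The resulting 18×12 matrix has rank 12, and its Smith normal form has invariant factors (1,1,1,1,1,1,1,1,1,1,1,2).

Now H_k = ker ∂_k / im ∂_{k+1}, so:

  H_2: rank ker ∂_2 − rank ∂_3 = (12 − 12) − 0 = 0, and there is no ∂_3, so H_2 ≅ 0.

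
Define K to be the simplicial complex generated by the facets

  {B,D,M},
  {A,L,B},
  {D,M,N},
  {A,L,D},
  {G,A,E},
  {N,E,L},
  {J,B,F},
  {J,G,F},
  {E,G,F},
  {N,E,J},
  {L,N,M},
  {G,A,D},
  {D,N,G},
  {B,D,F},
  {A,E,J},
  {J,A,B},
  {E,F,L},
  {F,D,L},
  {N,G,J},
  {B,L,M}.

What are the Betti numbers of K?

b_0 = 1, b_1 = 1, b_2 = 0.

Order the vertices as A < B < D < E < F < G < J < L < M < N. Listing each simplex with vertices in this order, K has dimension 2 with simplices:

  0-simplices (10): A, B, D, E, F, G, J, L, M, N
  1-simplices (30): AB, AD, AE, AG, AJ, AL, BD, BF, BJ, BL, BM, DF, DG, DL, DM, DN, EF, EG, EJ, EL, EN, FG, FJ, FL, GJ, GN, JN, LM, LN, MN
  2-simplices (20): ABJ, ABL, ADG, ADL, AEG, AEJ, BDF, BDM, BFJ, BLM, DFL, DGN, DMN, EFG, EFL, EJN, ELN, FGJ, GJN, LMN

Hence C_0 ≅ Z^10, C_1 ≅ Z^30, C_2 ≅ Z^20.

The boundary map ∂_1: C_1 → C_0 maps an edge to its endpoints' difference, ∂[p,q] = q − p.
This gives a 10×30 integer matrix of rank 9; reducing to Smith normal form yields diagonal entries (1,1,1,1,1,1,1,1,1).

The boundary map ∂_2: C_2 → C_1 maps a triangle to the signed sum of its edges. For instance
  ∂EJN = JN − EN + EJ,
  ∂ADG = DG − AG + AD.
The 30×20 boundary matrix has rank 20 and Smith normal form diag(1,1,1,1,1,1,1,1,1,1,1,1,1,1,1,1,1,1,1,2).

From H_k ≅ ker(∂_k) / im(∂_{k+1}) we obtain:

  H_0: rank C_0 − rank ∂_1 = 10 − 9 = 1, and the invariant factors of ∂_1 are all 1, so H_0 ≅ Z.
  H_1: rank ker ∂_1 − rank ∂_2 = (30 − 9) − 20 = 1, and ∂_2 has invariant factor 2 > 1, so H_1 ≅ Z ⊕ Z/2.
  H_2: rank ker ∂_2 − rank ∂_3 = (20 − 20) − 0 = 0, and there is no ∂_3, so H_2 ≅ 0.

(K is a triangulation of the Klein bottle.)

Hence the Betti numbers are b_0 = 1, b_1 = 1, b_2 = 0.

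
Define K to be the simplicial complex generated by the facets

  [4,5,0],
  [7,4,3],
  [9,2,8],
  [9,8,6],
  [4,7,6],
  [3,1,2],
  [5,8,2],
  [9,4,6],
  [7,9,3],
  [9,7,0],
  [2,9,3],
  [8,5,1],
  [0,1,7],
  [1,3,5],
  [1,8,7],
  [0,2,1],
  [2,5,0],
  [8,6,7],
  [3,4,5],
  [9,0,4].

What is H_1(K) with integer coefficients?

We work with the vertex ordering 0 < 1 < 2 < 3 < 4 < 5 < 6 < 7 < 8 < 9. The simplices of K, each written with vertices in increasing order, are:

  0-simplices (10): [0], [1], [2], [3], [4], [5], [6], [7], [8], [9]
  1-simplices (30): (30 of them)
  2-simplices (20): (20 of them)

giving chain groups C_0 ≅ Z^10, C_1 ≅ Z^30, C_2 ≅ Z^20.

The boundary map ∂_1: C_1 → C_0 maps an edge to its endpoints' difference, ∂[p,q] = q − p. For instance
  ∂[7,8] = [8] − [7].
This gives a 10×30 integer matrix of rank 9; reducing to Smith normal form yields diagonal entries (1,1,1,1,1,1,1,1,1).

∂_2: C_2 → C_1 acts by ∂[p,q,r] = [q,r] − [p,r] + [p,q]. For instance
  ∂[1,5,8] = [5,8] − [1,8] + [1,5],
  ∂[0,4,5] = [4,5] − [0,5] + [0,4].
The resulting 30×20 matrix has rank 20, and its Smith normal form has invariant factors (1,1,1,1,1,1,1,1,1,1,1,1,1,1,1,1,1,1,1,2).

Now H_k = ker ∂_k / im ∂_{k+1}, so:

  H_1: rank ker ∂_1 − rank ∂_2 = (30 − 9) − 20 = 1, and ∂_2 has invariant factor 2 > 1, so H_1 ≅ Z ⊕ Z_2.

H_1 = Z ⊕ Z_2.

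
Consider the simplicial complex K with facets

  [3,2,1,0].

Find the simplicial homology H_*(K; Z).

Order the vertices as 0 < 1 < 2 < 3. Listing each simplex with vertices in this order, K has dimension 3 with simplices:

  0-simplices (4): [0], [1], [2], [3]
  1-simplices (6): [0,1], [0,2], [0,3], [1,2], [1,3], [2,3]
  2-simplices (4): [0,1,2], [0,1,3], [0,2,3], [1,2,3]
  3-simplices (1): [0,1,2,3]

so the chain groups are C_0 ≅ Z^4, C_1 ≅ Z^6, C_2 ≅ Z^4, C_3 ≅ Z^1.

Boundary ∂_1: C_1 → C_0 maps an edge to its endpoints' difference, ∂[p,q] = q − p.
This gives a 4×6 integer matrix of rank 3; reducing to Smith normal form yields diagonal entries (1,1,1).

The boundary map ∂_2: C_2 → C_1 sends each 2-simplex [p,q,r] to [q,r] − [p,r] + [p,q]. For instance
  ∂[0,1,2] = [1,2] − [0,2] + [0,1],
  ∂[1,2,3] = [2,3] − [1,3] + [1,2].
The resulting 6×4 matrix has rank 3, and its Smith normal form has invariant factors (1,1,1).

The boundary map ∂_3: C_3 → C_2 sends each 3-simplex σ to the alternating sum Σ_i (−1)^i (σ with its i-th vertex removed). For instance
  ∂[0,1,2,3] = [1,2,3] − [0,2,3] + [0,1,3] − [0,1,2].
The resulting 4×1 matrix has rank 1, and its Smith normal form has invariant factors (1).

Computing H_k = (kernel of ∂_k) / (image of ∂_{k+1}):

  H_0: rank C_0 − rank ∂_1 = 4 − 3 = 1, and the invariant factors of ∂_1 are all 1, so H_0 ≅ Z.
  H_1: rank ker ∂_1 − rank ∂_2 = (6 − 3) − 3 = 0, and the invariant factors of ∂_2 are all 1, so H_1 ≅ 0.
  H_2: rank ker ∂_2 − rank ∂_3 = (4 − 3) − 1 = 0, and the invariant factors of ∂_3 are all 1, so H_2 ≅ 0.
  H_3: rank ker ∂_3 − rank ∂_4 = (1 − 1) − 0 = 0, and there is no ∂_4, so H_3 ≅ 0.

H_0 = Z,  H_1 = 0,  H_2 = 0,  H_3 = 0.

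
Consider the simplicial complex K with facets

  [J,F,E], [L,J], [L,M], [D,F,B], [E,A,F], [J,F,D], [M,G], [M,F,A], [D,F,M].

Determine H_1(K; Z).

Order the vertices as A < B < D < E < F < G < J < L < M. Listing each simplex with vertices in this order, K has dimension 2 with simplices:

  0-simplices (9): A, B, D, E, F, G, J, L, M
  1-simplices (15): AE, AF, AM, BD, BF, DF, DJ, DM, EF, EJ, FJ, FM, GM, JL, LM
  2-simplices (6): AEF, AFM, BDF, DFJ, DFM, EFJ

giving chain groups C_0 ≅ Z^9, C_1 ≅ Z^15, C_2 ≅ Z^6.

∂_1: C_1 → C_0 sends each edge [p,q] (with p < q) to q − p. For instance
  ∂DF = F − D.
This gives a 9×15 integer matrix of rank 8; reducing to Smith normal form yields diagonal entries (1,1,1,1,1,1,1,1).

∂_2: C_2 → C_1 sends each 2-simplex [p,q,r] to [q,r] − [p,r] + [p,q]. For instance
  ∂DFM = FM − DM + DF,
  ∂DFJ = FJ − DJ + DF.
The 15×6 boundary matrix has rank 6 and Smith normal form diag(1,1,1,1,1,1).

Reading off H_k = ker ∂_k / im ∂_{k+1}:

  H_1: rank ker ∂_1 − rank ∂_2 = (15 − 8) − 6 = 1, and the invariant factors of ∂_2 are all 1, so H_1 = Z.

H_1 = Z.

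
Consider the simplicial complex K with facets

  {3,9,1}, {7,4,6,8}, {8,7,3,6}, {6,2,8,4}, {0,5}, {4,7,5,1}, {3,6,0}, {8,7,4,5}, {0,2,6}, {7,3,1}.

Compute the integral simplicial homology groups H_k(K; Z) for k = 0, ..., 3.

H_0 ≅ Z,  H_1 ≅ Z,  H_2 = 0,  H_3 = 0.

We work with the vertex ordering 0 < 1 < 2 < 3 < 4 < 5 < 6 < 7 < 8 < 9. The simplices of K, each written with vertices in increasing order, are:

  0-simplices (10): [0], [1], [2], [3], [4], [5], [6], [7], [8], [9]
  1-simplices (25): (25 of them)
  2-simplices (20): (20 of them)
  3-simplices (5): [1,4,5,7], [2,4,6,8], [3,6,7,8], [4,5,7,8], [4,6,7,8]

so the chain groups are C_0 ≅ Z^10, C_1 ≅ Z^25, C_2 ≅ Z^20, C_3 ≅ Z^5.

∂_1: C_1 → C_0 maps an edge to its endpoints' difference, ∂[p,q] = q − p. For instance
  ∂[1,4] = [4] − [1].
This gives a 10×25 integer matrix of rank 9; reducing to Smith normal form yields diagonal entries (1,1,1,1,1,1,1,1,1).

Boundary ∂_2: C_2 → C_1 maps a triangle to the signed sum of its edges. For instance
  ∂[1,4,7] = [4,7] − [1,7] + [1,4],
  ∂[4,5,7] = [5,7] − [4,7] + [4,5].
The resulting 25×20 matrix has rank 15, and its Smith normal form has invariant factors (1,1,1,1,1,1,1,1,1,1,1,1,1,1,1).

∂_3: C_3 → C_2 sends each 3-simplex σ to the alternating sum Σ_i (−1)^i (σ with its i-th vertex removed). For instance
  ∂[4,5,7,8] = [5,7,8] − [4,7,8] + [4,5,8] − [4,5,7],
  ∂[4,6,7,8] = [6,7,8] − [4,7,8] + [4,6,8] − [4,6,7].
The 20×5 boundary matrix has rank 5 and Smith normal form diag(1,1,1,1,1).

Computing H_k = (kernel of ∂_k) / (image of ∂_{k+1}):

  H_0: rank C_0 − rank ∂_1 = 10 − 9 = 1, and the invariant factors of ∂_1 are all 1, so H_0 = Z.
  H_1: rank ker ∂_1 − rank ∂_2 = (25 − 9) − 15 = 1, and the invariant factors of ∂_2 are all 1, so H_1 = Z.
  H_2: rank ker ∂_2 − rank ∂_3 = (20 − 15) − 5 = 0, and the invariant factors of ∂_3 are all 1, so H_2 = 0.
  H_3: rank ker ∂_3 − rank ∂_4 = (5 − 5) − 0 = 0, and there is no ∂_4, so H_3 = 0.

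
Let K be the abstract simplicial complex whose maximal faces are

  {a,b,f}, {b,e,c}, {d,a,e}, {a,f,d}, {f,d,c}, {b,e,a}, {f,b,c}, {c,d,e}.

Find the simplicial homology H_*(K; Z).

H_0 = Z,  H_1 = 0,  H_2 = Z.

K has 6 vertices, 12 edges, 8 triangles.
rank ∂_0 = 0, rank ∂_1 = 5 ⇒ b_0 = 6 − 0 − 5 = 1; all invariant factors of ∂_1 are 1 so no torsion. So H_0 = Z.
rank ∂_1 = 5, rank ∂_2 = 7 ⇒ b_1 = 12 − 5 − 7 = 0; all invariant factors of ∂_2 are 1 so no torsion. So H_1 = 0.
rank ∂_2 = 7, rank ∂_3 = 0 ⇒ b_2 = 8 − 7 − 0 = 1. So H_2 = Z.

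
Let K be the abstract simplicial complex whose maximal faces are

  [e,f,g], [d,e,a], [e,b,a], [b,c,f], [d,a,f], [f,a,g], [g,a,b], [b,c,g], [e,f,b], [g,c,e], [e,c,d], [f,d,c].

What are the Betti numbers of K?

Take the total order a < b < c < d < e < f < g on the vertex set. Then K (dimension 2) consists of the simplices:

  0-simplices (7): a, b, c, d, e, f, g
  1-simplices (18): ab, ad, ae, af, ag, bc, be, bf, bg, cd, ce, cf, cg, de, df, ef, eg, fg
  2-simplices (12): abe, abg, ade, adf, afg, bcf, bcg, bef, cde, cdf, ceg, efg

so the chain groups are C_0 ≅ Z^7, C_1 ≅ Z^18, C_2 ≅ Z^12.

The boundary map ∂_1: C_1 → C_0 is given by ∂[p,q] = [q] − [p].
The resulting 7×18 matrix has rank 6, and its Smith normal form has invariant factors (1,1,1,1,1,1).

The boundary map ∂_2: C_2 → C_1 maps a triangle to the signed sum of its edges. For instance
  ∂ade = de − ae + ad,
  ∂afg = fg − ag + af.
The resulting 18×12 matrix has rank 12, and its Smith normal form has invariant factors (1,1,1,1,1,1,1,1,1,1,1,2).

Now H_k = ker ∂_k / im ∂_{k+1}, so:

  H_0: rank C_0 − rank ∂_1 = 7 − 6 = 1, and the invariant factors of ∂_1 are all 1, so H_0 ≅ Z.
  H_1: rank ker ∂_1 − rank ∂_2 = (18 − 6) − 12 = 0, and ∂_2 has invariant factor 2 > 1, so H_1 ≅ Z/2Z.
  H_2: rank ker ∂_2 − rank ∂_3 = (12 − 12) − 0 = 0, and there is no ∂_3, so H_2 ≅ 0.

(K is a triangulation of the real projective plane RP^2.)

Hence the Betti numbers are b_0 = 1, b_1 = 0, b_2 = 0.

b_0 = 1, b_1 = 0, b_2 = 0.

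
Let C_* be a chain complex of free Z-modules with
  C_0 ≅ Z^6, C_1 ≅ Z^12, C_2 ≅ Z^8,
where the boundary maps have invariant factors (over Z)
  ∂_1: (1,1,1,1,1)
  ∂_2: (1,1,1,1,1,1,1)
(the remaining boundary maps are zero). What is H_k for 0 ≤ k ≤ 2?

H_0 = Z,  H_1 = 0,  H_2 = Z.

H_0: b_0 = 6 − 0 − 5 = 1; torsion from ∂_1 factors > 1: none. So H_0 = Z.
H_1: b_1 = 12 − 5 − 7 = 0; torsion from ∂_2 factors > 1: none. So H_1 = 0.
H_2: b_2 = 8 − 7 − 0 = 1; torsion from ∂_3 factors > 1: none. So H_2 = Z.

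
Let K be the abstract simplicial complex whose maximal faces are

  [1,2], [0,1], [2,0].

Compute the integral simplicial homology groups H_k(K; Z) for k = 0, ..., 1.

H_0 = Z,  H_1 = Z.

Order the vertices as 0 < 1 < 2. Listing each simplex with vertices in this order, K has dimension 1 with simplices:

  0-simplices (3): [0], [1], [2]
  1-simplices (3): [0,1], [0,2], [1,2]

Hence C_0 ≅ Z^3, C_1 ≅ Z^3.

The boundary map ∂_1: C_1 → C_0 maps an edge to its endpoints' difference, ∂[p,q] = q − p. For instance
  ∂[1,2] = [2] − [1].
This gives a 3×3 integer matrix of rank 2; reducing to Smith normal form yields diagonal entries (1,1).

Now H_k = ker ∂_k / im ∂_{k+1}, so:

  H_0: rank C_0 − rank ∂_1 = 3 − 2 = 1, and the invariant factors of ∂_1 are all 1, so H_0 ≅ Z.
  H_1: rank ker ∂_1 − rank ∂_2 = (3 − 2) − 0 = 1, and there is no ∂_2, so H_1 ≅ Z.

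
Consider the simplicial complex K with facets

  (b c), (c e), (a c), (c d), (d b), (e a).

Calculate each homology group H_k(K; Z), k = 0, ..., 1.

H_0 = Z,  H_1 = Z^2.

Fix the vertex order a < b < c < d < e and write every simplex with vertices in increasing order. Then dim K = 1 and the simplices of K are:

  0-simplices (5): a, b, c, d, e
  1-simplices (6): ac, ae, bc, bd, cd, ce

Hence C_0 ≅ Z^5, C_1 ≅ Z^6.

∂_1: C_1 → C_0 is given by ∂[p,q] = [q] − [p]. For instance
  ∂bd = d − b.
The resulting 5×6 matrix has rank 4, and its Smith normal form has invariant factors (1,1,1,1).

From H_k ≅ ker(∂_k) / im(∂_{k+1}) we obtain:

  H_0: rank C_0 − rank ∂_1 = 5 − 4 = 1, and the invariant factors of ∂_1 are all 1, so H_0 ≅ Z.
  H_1: rank ker ∂_1 − rank ∂_2 = (6 − 4) − 0 = 2, and there is no ∂_2, so H_1 ≅ Z^2.

(K is a triangulation of a wedge of 2 circles.)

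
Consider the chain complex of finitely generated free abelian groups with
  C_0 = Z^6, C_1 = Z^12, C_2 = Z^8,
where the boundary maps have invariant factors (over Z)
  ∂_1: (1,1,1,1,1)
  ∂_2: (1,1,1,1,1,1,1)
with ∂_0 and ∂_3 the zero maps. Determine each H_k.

H_0 ≅ Z,  H_1 = 0,  H_2 ≅ Z.

H_0: b_0 = 6 − 0 − 5 = 1; torsion from ∂_1 factors > 1: none. So H_0 ≅ Z.
H_1: b_1 = 12 − 5 − 7 = 0; torsion from ∂_2 factors > 1: none. So H_1 ≅ 0.
H_2: b_2 = 8 − 7 − 0 = 1; torsion from ∂_3 factors > 1: none. So H_2 ≅ Z.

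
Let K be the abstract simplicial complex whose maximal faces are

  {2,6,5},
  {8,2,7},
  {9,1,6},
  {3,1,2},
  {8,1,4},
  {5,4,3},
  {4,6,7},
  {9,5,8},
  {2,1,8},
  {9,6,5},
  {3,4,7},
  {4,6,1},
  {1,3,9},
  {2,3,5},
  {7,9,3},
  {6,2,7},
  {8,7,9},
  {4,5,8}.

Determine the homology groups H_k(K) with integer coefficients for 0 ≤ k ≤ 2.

Fix the vertex order 1 < 2 < 3 < 4 < 5 < 6 < 7 < 8 < 9 and write every simplex with vertices in increasing order. Then dim K = 2 and the simplices of K are:

  0-simplices (9): [1], [2], [3], [4], [5], [6], [7], [8], [9]
  1-simplices (27): (27 of them)
  2-simplices (18): [1,2,3], [1,2,8], [1,3,9], [1,4,6], [1,4,8], [1,6,9], [2,3,5], [2,5,6], [2,6,7], [2,7,8], [3,4,5], [3,4,7], [3,7,9], [4,5,8], [4,6,7], [5,6,9], [5,8,9], [7,8,9]

giving chain groups C_0 ≅ Z^9, C_1 ≅ Z^27, C_2 ≅ Z^18.

∂_1: C_1 → C_0 is given by ∂[p,q] = [q] − [p]. For instance
  ∂[5,9] = [9] − [5].
The 9×27 boundary matrix has rank 8 and Smith normal form diag(1,1,1,1,1,1,1,1).

Boundary ∂_2: C_2 → C_1 sends each 2-simplex [p,q,r] to [q,r] − [p,r] + [p,q]. For instance
  ∂[5,6,9] = [6,9] − [5,9] + [5,6],
  ∂[3,4,7] = [4,7] − [3,7] + [3,4].
This gives a 27×18 integer matrix of rank 17; reducing to Smith normal form yields diagonal entries (1,1,1,1,1,1,1,1,1,1,1,1,1,1,1,1,1).

From H_k ≅ ker(∂_k) / im(∂_{k+1}) we obtain:

  H_0: rank C_0 − rank ∂_1 = 9 − 8 = 1, and the invariant factors of ∂_1 are all 1, so H_0 = Z.
  H_1: rank ker ∂_1 − rank ∂_2 = (27 − 8) − 17 = 2, and the invariant factors of ∂_2 are all 1, so H_1 = Z^2.
  H_2: rank ker ∂_2 − rank ∂_3 = (18 − 17) − 0 = 1, and there is no ∂_3, so H_2 = Z.

(K is a triangulation of the torus T^2.)

H_0 ≅ Z,  H_1 ≅ Z^2,  H_2 ≅ Z.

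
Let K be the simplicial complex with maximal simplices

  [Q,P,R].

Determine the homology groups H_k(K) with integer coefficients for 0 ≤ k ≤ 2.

Order the vertices as P < Q < R. Listing each simplex with vertices in this order, K has dimension 2 with simplices:

  0-simplices (3): P, Q, R
  1-simplices (3): PQ, PR, QR
  2-simplices (1): PQR

so the chain groups are C_0 ≅ Z^3, C_1 ≅ Z^3, C_2 ≅ Z^1.

The boundary map ∂_1: C_1 → C_0 maps an edge to its endpoints' difference, ∂[p,q] = q − p.
The 3×3 boundary matrix has rank 2 and Smith normal form diag(1,1).

Boundary ∂_2: C_2 → C_1 sends each 2-simplex [p,q,r] to [q,r] − [p,r] + [p,q]. For instance
  ∂PQR = QR − PR + PQ.
The resulting 3×1 matrix has rank 1, and its Smith normal form has invariant factors (1).

Now H_k = ker ∂_k / im ∂_{k+1}, so:

  H_0: rank C_0 − rank ∂_1 = 3 − 2 = 1, and the invariant factors of ∂_1 are all 1, so H_0 = Z.
  H_1: rank ker ∂_1 − rank ∂_2 = (3 − 2) − 1 = 0, and the invariant factors of ∂_2 are all 1, so H_1 = 0.
  H_2: rank ker ∂_2 − rank ∂_3 = (1 − 1) − 0 = 0, and there is no ∂_3, so H_2 = 0.

As a check, the Euler characteristic is 3 − 3 + 1 = 1, which agrees with 1 − 0 + 0 = 1.
(K is a triangulation of the 2-simplex.)

H_0 ≅ Z,  H_1 = 0,  H_2 = 0.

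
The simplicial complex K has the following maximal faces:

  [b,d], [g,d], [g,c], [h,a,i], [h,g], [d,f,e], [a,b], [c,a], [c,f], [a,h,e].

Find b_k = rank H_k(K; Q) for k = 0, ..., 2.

We work with the vertex ordering a < b < c < d < e < f < g < h < i. The simplices of K, each written with vertices in increasing order, are:

  0-simplices (9): a, b, c, d, e, f, g, h, i
  1-simplices (15): ab, ac, ae, ah, ai, bd, cf, cg, de, df, dg, ef, eh, gh, hi
  2-simplices (3): aeh, ahi, def

giving chain groups C_0 ≅ Z^9, C_1 ≅ Z^15, C_2 ≅ Z^3.

∂_1: C_1 → C_0 sends each edge [p,q] (with p < q) to q − p.
The resulting 9×15 matrix has rank 8, and its Smith normal form has invariant factors (1,1,1,1,1,1,1,1).

The boundary map ∂_2: C_2 → C_1 acts by ∂[p,q,r] = [q,r] − [p,r] + [p,q]. For instance
  ∂aeh = eh − ah + ae,
  ∂def = ef − df + de.
The 15×3 boundary matrix has rank 3 and Smith normal form diag(1,1,1).

Reading off H_k = ker ∂_k / im ∂_{k+1}:

  H_0: rank C_0 − rank ∂_1 = 9 − 8 = 1, and the invariant factors of ∂_1 are all 1, so H_0 ≅ Z.
  H_1: rank ker ∂_1 − rank ∂_2 = (15 − 8) − 3 = 4, and the invariant factors of ∂_2 are all 1, so H_1 ≅ Z^4.
  H_2: rank ker ∂_2 − rank ∂_3 = (3 − 3) − 0 = 0, and there is no ∂_3, so H_2 ≅ 0.

Hence the Betti numbers are b_0 = 1, b_1 = 4, b_2 = 0.

b_0 = 1, b_1 = 4, b_2 = 0.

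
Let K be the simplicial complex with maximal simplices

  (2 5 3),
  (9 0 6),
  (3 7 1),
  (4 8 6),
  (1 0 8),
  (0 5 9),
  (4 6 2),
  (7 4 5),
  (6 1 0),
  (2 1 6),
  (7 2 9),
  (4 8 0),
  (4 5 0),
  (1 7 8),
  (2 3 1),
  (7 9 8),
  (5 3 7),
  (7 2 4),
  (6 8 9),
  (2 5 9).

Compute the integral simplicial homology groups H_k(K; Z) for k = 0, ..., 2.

H_0 ≅ Z,  H_1 ≅ Z ⊕ Z_2,  H_2 = 0.

K has 10 vertices, 30 edges, 20 triangles.
rank ∂_0 = 0, rank ∂_1 = 9 ⇒ b_0 = 10 − 0 − 9 = 1; all invariant factors of ∂_1 are 1 so no torsion. So H_0 ≅ Z.
rank ∂_1 = 9, rank ∂_2 = 20 ⇒ b_1 = 30 − 9 − 20 = 1; ∂_2 has invariant factor(s) [2] giving torsion. So H_1 ≅ Z ⊕ Z_2.
rank ∂_2 = 20, rank ∂_3 = 0 ⇒ b_2 = 20 − 20 − 0 = 0. So H_2 ≅ 0.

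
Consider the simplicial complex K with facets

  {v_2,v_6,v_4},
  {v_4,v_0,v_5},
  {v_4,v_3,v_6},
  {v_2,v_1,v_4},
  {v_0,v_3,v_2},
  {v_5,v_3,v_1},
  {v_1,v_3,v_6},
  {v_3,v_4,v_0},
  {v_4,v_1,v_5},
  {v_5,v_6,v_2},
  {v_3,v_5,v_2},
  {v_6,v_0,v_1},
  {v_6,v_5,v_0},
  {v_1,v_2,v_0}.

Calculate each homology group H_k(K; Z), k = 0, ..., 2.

K has 7 vertices, 21 edges, 14 triangles.
rank ∂_0 = 0, rank ∂_1 = 6 ⇒ b_0 = 7 − 0 − 6 = 1; all invariant factors of ∂_1 are 1 so no torsion. So H_0 ≅ Z.
rank ∂_1 = 6, rank ∂_2 = 13 ⇒ b_1 = 21 − 6 − 13 = 2; all invariant factors of ∂_2 are 1 so no torsion. So H_1 ≅ Z^2.
rank ∂_2 = 13, rank ∂_3 = 0 ⇒ b_2 = 14 − 13 − 0 = 1. So H_2 ≅ Z.

H_0 = Z,  H_1 = Z^2,  H_2 = Z.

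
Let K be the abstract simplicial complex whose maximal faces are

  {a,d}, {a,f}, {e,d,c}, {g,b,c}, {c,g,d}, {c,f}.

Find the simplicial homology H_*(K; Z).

H_0 = Z,  H_1 = Z,  H_2 = 0.

Fix the vertex order a < b < c < d < e < f < g and write every simplex with vertices in increasing order. Then dim K = 2 and the simplices of K are:

  0-simplices (7): a, b, c, d, e, f, g
  1-simplices (10): ad, af, bc, bg, cd, ce, cf, cg, de, dg
  2-simplices (3): bcg, cde, cdg

giving chain groups C_0 ≅ Z^7, C_1 ≅ Z^10, C_2 ≅ Z^3.

Boundary ∂_1: C_1 → C_0 maps an edge to its endpoints' difference, ∂[p,q] = q − p.
As a 7×10 matrix over Z this has rank 6, with invariant factors (1,1,1,1,1,1).

The boundary map ∂_2: C_2 → C_1 acts by ∂[p,q,r] = [q,r] − [p,r] + [p,q]. For instance
  ∂cde = de − ce + cd,
  ∂bcg = cg − bg + bc.
This gives a 10×3 integer matrix of rank 3; reducing to Smith normal form yields diagonal entries (1,1,1).

Computing H_k = (kernel of ∂_k) / (image of ∂_{k+1}):

  H_0: rank C_0 − rank ∂_1 = 7 − 6 = 1, and the invariant factors of ∂_1 are all 1, so H_0 ≅ Z.
  H_1: rank ker ∂_1 − rank ∂_2 = (10 − 6) − 3 = 1, and the invariant factors of ∂_2 are all 1, so H_1 ≅ Z.
  H_2: rank ker ∂_2 − rank ∂_3 = (3 − 3) − 0 = 0, and there is no ∂_3, so H_2 ≅ 0.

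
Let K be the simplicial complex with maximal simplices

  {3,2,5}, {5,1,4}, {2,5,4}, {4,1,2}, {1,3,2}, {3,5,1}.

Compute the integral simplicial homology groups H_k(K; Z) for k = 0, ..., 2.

Order the vertices as 1 < 2 < 3 < 4 < 5. Listing each simplex with vertices in this order, K has dimension 2 with simplices:

  0-simplices (5): [1], [2], [3], [4], [5]
  1-simplices (9): [1,2], [1,3], [1,4], [1,5], [2,3], [2,4], [2,5], [3,5], [4,5]
  2-simplices (6): [1,2,3], [1,2,4], [1,3,5], [1,4,5], [2,3,5], [2,4,5]

so the chain groups are C_0 ≅ Z^5, C_1 ≅ Z^9, C_2 ≅ Z^6.

Boundary ∂_1: C_1 → C_0 is given by ∂[p,q] = [q] − [p]. For instance
  ∂[1,3] = [3] − [1].
The resulting 5×9 matrix has rank 4, and its Smith normal form has invariant factors (1,1,1,1).

Boundary ∂_2: C_2 → C_1 sends each 2-simplex [p,q,r] to [q,r] − [p,r] + [p,q]. For instance
  ∂[2,4,5] = [4,5] − [2,5] + [2,4],
  ∂[1,2,4] = [2,4] − [1,4] + [1,2].
This gives a 9×6 integer matrix of rank 5; reducing to Smith normal form yields diagonal entries (1,1,1,1,1).

From H_k ≅ ker(∂_k) / im(∂_{k+1}) we obtain:

  H_0: rank C_0 − rank ∂_1 = 5 − 4 = 1, and the invariant factors of ∂_1 are all 1, so H_0 ≅ Z.
  H_1: rank ker ∂_1 − rank ∂_2 = (9 − 4) − 5 = 0, and the invariant factors of ∂_2 are all 1, so H_1 ≅ 0.
  H_2: rank ker ∂_2 − rank ∂_3 = (6 − 5) − 0 = 1, and there is no ∂_3, so H_2 ≅ Z.

As a check, the Euler characteristic is 5 − 9 + 6 = 2, which agrees with 1 − 0 + 1 = 2.
(K is a triangulation of the 2-sphere S^2.)

H_0 = Z,  H_1 = 0,  H_2 = Z.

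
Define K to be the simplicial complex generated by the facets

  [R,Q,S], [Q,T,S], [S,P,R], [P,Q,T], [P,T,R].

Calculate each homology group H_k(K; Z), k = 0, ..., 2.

Take the total order P < Q < R < S < T on the vertex set. Then K (dimension 2) consists of the simplices:

  0-simplices (5): P, Q, R, S, T
  1-simplices (10): PQ, PR, PS, PT, QR, QS, QT, RS, RT, ST
  2-simplices (5): PQT, PRS, PRT, QRS, QST

so the chain groups are C_0 ≅ Z^5, C_1 ≅ Z^10, C_2 ≅ Z^5.

Boundary ∂_1: C_1 → C_0 maps an edge to its endpoints' difference, ∂[p,q] = q − p. For instance
  ∂PQ = Q − P.
As a 5×10 matrix over Z this has rank 4, with invariant factors (1,1,1,1).

Boundary ∂_2: C_2 → C_1 maps a triangle to the signed sum of its edges. For instance
  ∂PRT = RT − PT + PR,
  ∂PRS = RS − PS + PR.
This gives a 10×5 integer matrix of rank 5; reducing to Smith normal form yields diagonal entries (1,1,1,1,1).

Computing H_k = (kernel of ∂_k) / (image of ∂_{k+1}):

  H_0: rank C_0 − rank ∂_1 = 5 − 4 = 1, and the invariant factors of ∂_1 are all 1, so H_0 = Z.
  H_1: rank ker ∂_1 − rank ∂_2 = (10 − 4) − 5 = 1, and the invariant factors of ∂_2 are all 1, so H_1 = Z.
  H_2: rank ker ∂_2 − rank ∂_3 = (5 − 5) − 0 = 0, and there is no ∂_3, so H_2 = 0.

H_0 = Z,  H_1 = Z,  H_2 = 0.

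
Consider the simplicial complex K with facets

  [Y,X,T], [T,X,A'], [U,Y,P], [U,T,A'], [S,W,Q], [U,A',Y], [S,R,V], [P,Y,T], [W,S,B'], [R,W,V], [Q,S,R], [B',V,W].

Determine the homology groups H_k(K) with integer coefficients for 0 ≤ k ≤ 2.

K has 12 vertices, 24 edges, 12 triangles.
rank ∂_0 = 0, rank ∂_1 = 10 ⇒ b_0 = 12 − 0 − 10 = 2; all invariant factors of ∂_1 are 1 so no torsion. So H_0 ≅ Z^2.
rank ∂_1 = 10, rank ∂_2 = 12 ⇒ b_1 = 24 − 10 − 12 = 2; all invariant factors of ∂_2 are 1 so no torsion. So H_1 ≅ Z^2.
rank ∂_2 = 12, rank ∂_3 = 0 ⇒ b_2 = 12 − 12 − 0 = 0. So H_2 ≅ 0.

H_0 = Z^2,  H_1 = Z^2,  H_2 = 0.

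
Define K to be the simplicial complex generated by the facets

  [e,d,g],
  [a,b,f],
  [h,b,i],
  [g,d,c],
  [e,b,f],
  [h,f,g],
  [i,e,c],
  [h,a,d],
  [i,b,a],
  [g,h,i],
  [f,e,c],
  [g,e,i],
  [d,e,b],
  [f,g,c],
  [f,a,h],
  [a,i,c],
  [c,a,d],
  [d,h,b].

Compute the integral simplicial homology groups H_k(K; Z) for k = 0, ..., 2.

We work with the vertex ordering a < b < c < d < e < f < g < h < i. The simplices of K, each written with vertices in increasing order, are:

  0-simplices (9): a, b, c, d, e, f, g, h, i
  1-simplices (27): ab, ac, ad, af, ah, ai, bd, be, bf, bh, bi, cd, ce, cf, cg, ci, de, dg, dh, ef, eg, ei, fg, fh, gh, gi, hi
  2-simplices (18): abf, abi, acd, aci, adh, afh, bde, bdh, bef, bhi, cdg, cef, cei, cfg, deg, egi, fgh, ghi

so the chain groups are C_0 ≅ Z^9, C_1 ≅ Z^27, C_2 ≅ Z^18.

Boundary ∂_1: C_1 → C_0 is given by ∂[p,q] = [q] − [p]. For instance
  ∂ab = b − a.
As a 9×27 matrix over Z this has rank 8, with invariant factors (1,1,1,1,1,1,1,1).

∂_2: C_2 → C_1 sends each 2-simplex [p,q,r] to [q,r] − [p,r] + [p,q]. For instance
  ∂acd = cd − ad + ac,
  ∂cei = ei − ci + ce.
The resulting 27×18 matrix has rank 18, and its Smith normal form has invariant factors (1,1,1,1,1,1,1,1,1,1,1,1,1,1,1,1,1,2).

Now H_k = ker ∂_k / im ∂_{k+1}, so:

  H_0: rank C_0 − rank ∂_1 = 9 − 8 = 1, and the invariant factors of ∂_1 are all 1, so H_0 = Z.
  H_1: rank ker ∂_1 − rank ∂_2 = (27 − 8) − 18 = 1, and ∂_2 has invariant factor 2 > 1, so H_1 = Z ⊕ Z/2Z.
  H_2: rank ker ∂_2 − rank ∂_3 = (18 − 18) − 0 = 0, and there is no ∂_3, so H_2 = 0.

(K is a triangulation of the Klein bottle.)

H_0 = Z,  H_1 = Z ⊕ Z/2Z,  H_2 = 0.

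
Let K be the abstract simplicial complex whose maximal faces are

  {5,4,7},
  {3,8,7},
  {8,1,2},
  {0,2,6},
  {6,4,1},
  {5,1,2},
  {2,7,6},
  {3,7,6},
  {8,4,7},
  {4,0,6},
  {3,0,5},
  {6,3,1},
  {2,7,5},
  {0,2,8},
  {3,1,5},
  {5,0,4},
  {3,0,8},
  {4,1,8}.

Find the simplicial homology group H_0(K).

Fix the vertex order 0 < 1 < 2 < 3 < 4 < 5 < 6 < 7 < 8 and write every simplex with vertices in increasing order. Then dim K = 2 and the simplices of K are:

  0-simplices (9): [0], [1], [2], [3], [4], [5], [6], [7], [8]
  1-simplices (27): (27 of them)
  2-simplices (18): [0,2,6], [0,2,8], [0,3,5], [0,3,8], [0,4,5], [0,4,6], [1,2,5], [1,2,8], [1,3,5], [1,3,6], [1,4,6], [1,4,8], [2,5,7], [2,6,7], [3,6,7], [3,7,8], [4,5,7], [4,7,8]

so the chain groups are C_0 ≅ Z^9, C_1 ≅ Z^27, C_2 ≅ Z^18.

The boundary map ∂_1: C_1 → C_0 maps an edge to its endpoints' difference, ∂[p,q] = q − p. For instance
  ∂[4,8] = [8] − [4].
The 9×27 boundary matrix has rank 8 and Smith normal form diag(1,1,1,1,1,1,1,1).

The boundary map ∂_2: C_2 → C_1 sends each 2-simplex [p,q,r] to [q,r] − [p,r] + [p,q]. For instance
  ∂[3,6,7] = [6,7] − [3,7] + [3,6],
  ∂[3,7,8] = [7,8] − [3,8] + [3,7].
As a 27×18 matrix over Z this has rank 17, with invariant factors (1,1,1,1,1,1,1,1,1,1,1,1,1,1,1,1,1).

Computing H_k = (kernel of ∂_k) / (image of ∂_{k+1}):

  H_0: rank C_0 − rank ∂_1 = 9 − 8 = 1, and the invariant factors of ∂_1 are all 1, so H_0 ≅ Z.

H_0 ≅ Z.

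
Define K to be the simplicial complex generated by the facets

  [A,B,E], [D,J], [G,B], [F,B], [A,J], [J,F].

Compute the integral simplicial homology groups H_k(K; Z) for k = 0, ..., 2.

H_0 ≅ Z,  H_1 ≅ Z,  H_2 = 0.

K has 7 vertices, 8 edges, 1 triangle.
rank ∂_0 = 0, rank ∂_1 = 6 ⇒ b_0 = 7 − 0 − 6 = 1; all invariant factors of ∂_1 are 1 so no torsion. So H_0 = Z.
rank ∂_1 = 6, rank ∂_2 = 1 ⇒ b_1 = 8 − 6 − 1 = 1; all invariant factors of ∂_2 are 1 so no torsion. So H_1 = Z.
rank ∂_2 = 1, rank ∂_3 = 0 ⇒ b_2 = 1 − 1 − 0 = 0. So H_2 = 0.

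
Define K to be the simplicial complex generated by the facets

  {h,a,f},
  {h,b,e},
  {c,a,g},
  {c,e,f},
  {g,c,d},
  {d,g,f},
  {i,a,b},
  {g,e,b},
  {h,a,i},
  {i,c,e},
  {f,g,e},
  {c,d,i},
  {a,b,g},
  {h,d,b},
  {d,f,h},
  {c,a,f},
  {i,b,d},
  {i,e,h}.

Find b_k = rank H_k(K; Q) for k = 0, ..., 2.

b_0 = 1, b_1 = 1, b_2 = 0.

Fix the vertex order a < b < c < d < e < f < g < h < i and write every simplex with vertices in increasing order. Then dim K = 2 and the simplices of K are:

  0-simplices (9): a, b, c, d, e, f, g, h, i
  1-simplices (27): ab, ac, af, ag, ah, ai, bd, be, bg, bh, bi, cd, ce, cf, cg, ci, df, dg, dh, di, ef, eg, eh, ei, fg, fh, hi
  2-simplices (18): abg, abi, acf, acg, afh, ahi, bdh, bdi, beg, beh, cdg, cdi, cef, cei, dfg, dfh, efg, ehi

Hence C_0 ≅ Z^9, C_1 ≅ Z^27, C_2 ≅ Z^18.

∂_1: C_1 → C_0 sends each edge [p,q] (with p < q) to q − p.
This gives a 9×27 integer matrix of rank 8; reducing to Smith normal form yields diagonal entries (1,1,1,1,1,1,1,1).

The boundary map ∂_2: C_2 → C_1 maps a triangle to the signed sum of its edges. For instance
  ∂bdi = di − bi + bd,
  ∂abi = bi − ai + ab.
The resulting 27×18 matrix has rank 18, and its Smith normal form has invariant factors (1,1,1,1,1,1,1,1,1,1,1,1,1,1,1,1,1,2).

From H_k ≅ ker(∂_k) / im(∂_{k+1}) we obtain:

  H_0: rank C_0 − rank ∂_1 = 9 − 8 = 1, and the invariant factors of ∂_1 are all 1, so H_0 = Z.
  H_1: rank ker ∂_1 − rank ∂_2 = (27 − 8) − 18 = 1, and ∂_2 has invariant factor 2 > 1, so H_1 = Z ⊕ Z_2.
  H_2: rank ker ∂_2 − rank ∂_3 = (18 − 18) − 0 = 0, and there is no ∂_3, so H_2 = 0.

Hence the Betti numbers are b_0 = 1, b_1 = 1, b_2 = 0.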